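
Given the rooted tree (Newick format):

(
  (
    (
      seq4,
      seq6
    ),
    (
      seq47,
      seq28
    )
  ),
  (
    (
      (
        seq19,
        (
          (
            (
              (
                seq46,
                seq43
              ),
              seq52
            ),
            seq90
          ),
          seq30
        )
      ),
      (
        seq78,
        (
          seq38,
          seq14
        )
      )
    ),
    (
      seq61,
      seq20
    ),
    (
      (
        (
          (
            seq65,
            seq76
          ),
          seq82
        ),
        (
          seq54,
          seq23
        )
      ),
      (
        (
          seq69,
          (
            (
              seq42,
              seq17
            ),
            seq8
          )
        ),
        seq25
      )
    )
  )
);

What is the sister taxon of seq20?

seq20 attaches to the tree at the node subtending (seq61,seq20).
The other lineage descending from that same node — the sister group — is the single tip seq61.

seq61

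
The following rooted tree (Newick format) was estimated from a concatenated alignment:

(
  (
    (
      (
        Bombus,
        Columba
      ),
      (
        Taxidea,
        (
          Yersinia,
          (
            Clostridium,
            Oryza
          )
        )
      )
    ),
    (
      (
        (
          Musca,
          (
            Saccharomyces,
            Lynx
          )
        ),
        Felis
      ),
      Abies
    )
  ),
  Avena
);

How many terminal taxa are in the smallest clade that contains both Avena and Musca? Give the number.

The MRCA of Avena and Musca is the root, so the clade is the entire tree.
That clade contains 12 terminal taxa: Abies, Avena, Bombus, Clostridium, Columba, Felis, Lynx, Musca, Oryza, Saccharomyces, Taxidea, Yersinia.

12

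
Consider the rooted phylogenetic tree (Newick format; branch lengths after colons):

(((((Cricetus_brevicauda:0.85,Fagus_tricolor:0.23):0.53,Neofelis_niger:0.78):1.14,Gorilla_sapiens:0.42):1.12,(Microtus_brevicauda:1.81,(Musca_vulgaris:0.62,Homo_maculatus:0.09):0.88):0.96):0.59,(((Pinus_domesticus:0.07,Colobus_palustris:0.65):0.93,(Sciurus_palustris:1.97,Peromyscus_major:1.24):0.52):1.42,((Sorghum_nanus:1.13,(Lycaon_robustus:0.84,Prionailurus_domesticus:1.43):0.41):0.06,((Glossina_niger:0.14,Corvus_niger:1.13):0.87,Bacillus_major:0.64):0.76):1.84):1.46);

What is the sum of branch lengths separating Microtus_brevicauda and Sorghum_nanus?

7.85

The path runs Microtus_brevicauda → … → MRCA → … → Sorghum_nanus; the MRCA is the root of the tree.
Branch lengths along that path: 1.81 + 0.96 + 0.59 + 1.46 + 1.84 + 0.06 + 1.13 = 7.85.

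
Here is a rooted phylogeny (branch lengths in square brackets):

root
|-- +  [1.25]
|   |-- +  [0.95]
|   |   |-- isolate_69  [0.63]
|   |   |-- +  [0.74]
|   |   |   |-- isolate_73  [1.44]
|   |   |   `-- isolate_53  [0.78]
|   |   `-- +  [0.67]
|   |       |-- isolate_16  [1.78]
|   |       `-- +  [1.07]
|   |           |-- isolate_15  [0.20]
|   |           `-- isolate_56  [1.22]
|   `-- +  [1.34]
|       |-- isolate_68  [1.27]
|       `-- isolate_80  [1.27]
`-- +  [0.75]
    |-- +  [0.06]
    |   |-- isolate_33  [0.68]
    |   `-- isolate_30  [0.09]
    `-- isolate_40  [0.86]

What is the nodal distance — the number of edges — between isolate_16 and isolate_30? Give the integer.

7

The MRCA of isolate_16 and isolate_30 is the root of the tree.
From isolate_16 up to that node: 4 branches. From isolate_30 up to the same node: 3 branches. Total: 4 + 3 = 7.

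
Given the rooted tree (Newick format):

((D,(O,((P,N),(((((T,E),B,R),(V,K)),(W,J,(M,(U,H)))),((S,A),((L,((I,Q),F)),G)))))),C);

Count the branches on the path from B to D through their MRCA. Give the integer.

8

The MRCA of B and D is the node subtending (D,(O,((P,N),(((((T,E),B,R),(V,K)),(W,J,(M,(U,H)))),((S,A),((L,((I,Q),F)),G)))))).
From B up to that node: 7 branches. From D up to the same node: 1 branch. Total: 7 + 1 = 8.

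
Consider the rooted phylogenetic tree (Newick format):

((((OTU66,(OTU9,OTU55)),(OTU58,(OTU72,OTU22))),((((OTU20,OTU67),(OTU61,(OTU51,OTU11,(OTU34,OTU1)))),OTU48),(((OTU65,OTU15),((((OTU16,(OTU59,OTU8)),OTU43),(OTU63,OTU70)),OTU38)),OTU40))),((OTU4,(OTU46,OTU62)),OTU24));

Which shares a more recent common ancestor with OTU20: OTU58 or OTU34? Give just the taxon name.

The MRCA of OTU20 and OTU34 subtends ((OTU20,OTU67),(OTU61,(OTU51,OTU11,(OTU34,OTU1)))) (7 taxa).
The MRCA of OTU20 and OTU58 subtends (((OTU66,(OTU9,OTU55)),(OTU58,(OTU72,OTU22))),((((OTU20,OTU67),(OTU61,(OTU51,OTU11,(OTU34,OTU1)))),OTU48),(((OTU65,OTU15),((((OTU16,(OTU59,OTU8)),OTU43),(OTU63,OTU70)),OTU38)),OTU40))) (24 taxa).
The first is nested inside the second, so OTU20 shares a more recent common ancestor with OTU34.

OTU34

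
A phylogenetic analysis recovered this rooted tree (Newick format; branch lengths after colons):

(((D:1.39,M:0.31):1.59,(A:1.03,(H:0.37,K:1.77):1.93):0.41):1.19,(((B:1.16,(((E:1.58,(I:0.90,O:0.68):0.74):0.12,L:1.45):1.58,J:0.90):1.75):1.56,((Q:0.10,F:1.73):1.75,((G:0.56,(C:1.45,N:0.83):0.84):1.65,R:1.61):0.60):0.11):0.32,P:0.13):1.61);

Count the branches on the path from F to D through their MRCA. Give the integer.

The MRCA of F and D is the root of the tree.
From F up to that node: 5 branches. From D up to the same node: 3 branches. Total: 5 + 3 = 8.

8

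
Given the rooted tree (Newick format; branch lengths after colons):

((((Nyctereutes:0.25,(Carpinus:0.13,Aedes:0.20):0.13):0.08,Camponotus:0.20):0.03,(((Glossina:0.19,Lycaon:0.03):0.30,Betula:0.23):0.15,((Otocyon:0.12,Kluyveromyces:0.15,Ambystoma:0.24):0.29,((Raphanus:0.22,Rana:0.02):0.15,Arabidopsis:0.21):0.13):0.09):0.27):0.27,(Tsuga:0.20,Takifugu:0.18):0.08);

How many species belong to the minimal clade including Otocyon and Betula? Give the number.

The MRCA of Otocyon and Betula is the node subtending (((Glossina,Lycaon),Betula),((Otocyon,Kluyveromyces,Ambystoma),((Raphanus,Rana),Arabidopsis))).
That clade contains 9 terminal taxa: Ambystoma, Arabidopsis, Betula, Glossina, Kluyveromyces, Lycaon, Otocyon, Rana, Raphanus.

9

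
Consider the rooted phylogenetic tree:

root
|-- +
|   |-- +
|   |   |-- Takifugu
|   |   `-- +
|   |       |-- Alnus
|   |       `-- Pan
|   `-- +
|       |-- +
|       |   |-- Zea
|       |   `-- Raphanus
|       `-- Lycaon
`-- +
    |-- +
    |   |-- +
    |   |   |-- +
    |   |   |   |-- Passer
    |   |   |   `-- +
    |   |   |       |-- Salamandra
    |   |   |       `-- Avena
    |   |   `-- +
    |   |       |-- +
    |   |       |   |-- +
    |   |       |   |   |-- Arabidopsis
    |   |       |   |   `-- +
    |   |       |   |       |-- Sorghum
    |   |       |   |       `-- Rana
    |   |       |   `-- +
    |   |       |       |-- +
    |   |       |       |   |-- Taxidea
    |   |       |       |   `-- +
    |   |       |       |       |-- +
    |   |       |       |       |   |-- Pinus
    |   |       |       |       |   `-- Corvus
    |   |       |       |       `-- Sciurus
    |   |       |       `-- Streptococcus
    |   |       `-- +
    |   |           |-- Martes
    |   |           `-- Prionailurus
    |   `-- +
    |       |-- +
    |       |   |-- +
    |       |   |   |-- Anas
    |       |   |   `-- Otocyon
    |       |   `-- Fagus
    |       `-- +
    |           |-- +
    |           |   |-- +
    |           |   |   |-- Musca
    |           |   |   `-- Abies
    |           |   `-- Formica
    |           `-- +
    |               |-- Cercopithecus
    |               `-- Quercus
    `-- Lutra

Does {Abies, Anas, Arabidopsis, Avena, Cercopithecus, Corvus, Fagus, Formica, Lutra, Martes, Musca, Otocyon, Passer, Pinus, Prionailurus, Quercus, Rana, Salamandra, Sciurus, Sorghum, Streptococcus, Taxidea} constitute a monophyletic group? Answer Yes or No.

The most recent common ancestor of these taxa subtends ((((Passer,(Salamandra,Avena)),(((Arabidopsis,(Sorghum,Rana)),((Taxidea,((Pinus,Corvus),Sciurus)),Streptococcus)),(Martes,Prionailurus))),(((Anas,Otocyon),Fagus),(((Musca,Abies),Formica),(Cercopithecus,Quercus)))),Lutra).
That clade has exactly 22 tips — every listed taxon and nothing else — so the group is monophyletic.

Yes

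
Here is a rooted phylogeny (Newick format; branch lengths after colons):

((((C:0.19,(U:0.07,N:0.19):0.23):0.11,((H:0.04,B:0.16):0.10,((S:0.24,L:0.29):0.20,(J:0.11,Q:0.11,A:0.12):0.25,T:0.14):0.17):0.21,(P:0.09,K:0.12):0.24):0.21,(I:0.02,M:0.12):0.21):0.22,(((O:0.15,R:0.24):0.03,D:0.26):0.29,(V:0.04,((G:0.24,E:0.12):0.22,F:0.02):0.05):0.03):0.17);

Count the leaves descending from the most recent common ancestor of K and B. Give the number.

13

The MRCA of K and B is the node subtending ((C,(U,N)),((H,B),((S,L),(J,Q,A),T)),(P,K)).
That clade contains 13 terminal taxa: A, B, C, H, J, K, L, N, P, Q, S, T, U.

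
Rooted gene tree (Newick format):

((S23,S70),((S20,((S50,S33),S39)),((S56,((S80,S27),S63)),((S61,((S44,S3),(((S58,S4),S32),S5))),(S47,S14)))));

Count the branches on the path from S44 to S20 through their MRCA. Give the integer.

The MRCA of S44 and S20 is the node subtending ((S20,((S50,S33),S39)),((S56,((S80,S27),S63)),((S61,((S44,S3),(((S58,S4),S32),S5))),(S47,S14)))).
From S44 up to that node: 6 branches. From S20 up to the same node: 2 branches. Total: 6 + 2 = 8.

8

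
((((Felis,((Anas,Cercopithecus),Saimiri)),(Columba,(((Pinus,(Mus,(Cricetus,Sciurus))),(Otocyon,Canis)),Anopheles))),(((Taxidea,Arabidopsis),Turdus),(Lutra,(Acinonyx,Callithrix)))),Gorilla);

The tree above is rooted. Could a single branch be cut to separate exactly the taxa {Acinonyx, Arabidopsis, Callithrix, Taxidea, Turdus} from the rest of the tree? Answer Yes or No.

The MRCA of the listed taxa subtends (((Taxidea,Arabidopsis),Turdus),(Lutra,(Acinonyx,Callithrix))).
That clade also contains Lutra, which is not in the proposed group, so the group is not monophyletic.

No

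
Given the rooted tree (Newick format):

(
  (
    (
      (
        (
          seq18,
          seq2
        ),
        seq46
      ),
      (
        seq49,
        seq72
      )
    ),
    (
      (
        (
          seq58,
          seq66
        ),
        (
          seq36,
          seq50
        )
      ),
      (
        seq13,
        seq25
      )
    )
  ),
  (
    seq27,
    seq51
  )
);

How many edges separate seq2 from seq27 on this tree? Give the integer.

The MRCA of seq2 and seq27 is the root of the tree.
From seq2 up to that node: 5 branches. From seq27 up to the same node: 2 branches. Total: 5 + 2 = 7.

7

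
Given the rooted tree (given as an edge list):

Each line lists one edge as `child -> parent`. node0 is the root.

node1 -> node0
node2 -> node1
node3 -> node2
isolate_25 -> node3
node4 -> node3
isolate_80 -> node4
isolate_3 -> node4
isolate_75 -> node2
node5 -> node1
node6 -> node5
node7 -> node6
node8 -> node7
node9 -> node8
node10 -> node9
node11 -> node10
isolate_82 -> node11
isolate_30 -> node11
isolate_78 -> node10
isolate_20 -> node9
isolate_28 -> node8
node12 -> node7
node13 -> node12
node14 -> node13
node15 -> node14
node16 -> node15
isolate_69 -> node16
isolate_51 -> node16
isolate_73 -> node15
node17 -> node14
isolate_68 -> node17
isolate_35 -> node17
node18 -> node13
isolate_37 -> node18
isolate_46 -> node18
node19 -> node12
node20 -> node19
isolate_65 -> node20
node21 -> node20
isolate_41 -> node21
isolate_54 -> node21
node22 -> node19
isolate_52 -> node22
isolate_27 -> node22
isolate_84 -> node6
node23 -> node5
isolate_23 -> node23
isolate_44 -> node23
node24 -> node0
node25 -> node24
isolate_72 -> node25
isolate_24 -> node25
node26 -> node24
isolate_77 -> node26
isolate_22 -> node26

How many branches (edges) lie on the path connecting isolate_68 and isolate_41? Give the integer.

The MRCA of isolate_68 and isolate_41 is the node subtending (((((isolate_69,isolate_51),isolate_73),(isolate_68,isolate_35)),(isolate_37,isolate_46)),((isolate_65,(isolate_41,isolate_54)),(isolate_52,isolate_27))).
From isolate_68 up to that node: 4 branches. From isolate_41 up to the same node: 4 branches. Total: 4 + 4 = 8.

8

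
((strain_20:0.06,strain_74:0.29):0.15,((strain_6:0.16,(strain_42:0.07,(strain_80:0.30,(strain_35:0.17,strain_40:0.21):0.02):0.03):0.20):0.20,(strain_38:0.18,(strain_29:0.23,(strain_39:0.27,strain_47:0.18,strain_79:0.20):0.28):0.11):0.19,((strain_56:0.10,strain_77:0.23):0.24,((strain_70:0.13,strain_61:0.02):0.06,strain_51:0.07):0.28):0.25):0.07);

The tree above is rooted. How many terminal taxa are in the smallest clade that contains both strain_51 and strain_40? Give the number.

The MRCA of strain_51 and strain_40 is the node subtending ((strain_6,(strain_42,(strain_80,(strain_35,strain_40)))),(strain_38,(strain_29,(strain_39,strain_47,strain_79))),((strain_56,strain_77),((strain_70,strain_61),strain_51))).
That clade contains 15 terminal taxa: strain_29, strain_35, strain_38, strain_39, strain_40, strain_42, strain_47, strain_51, strain_56, strain_6, strain_61, strain_70, strain_77, strain_79, strain_80.

15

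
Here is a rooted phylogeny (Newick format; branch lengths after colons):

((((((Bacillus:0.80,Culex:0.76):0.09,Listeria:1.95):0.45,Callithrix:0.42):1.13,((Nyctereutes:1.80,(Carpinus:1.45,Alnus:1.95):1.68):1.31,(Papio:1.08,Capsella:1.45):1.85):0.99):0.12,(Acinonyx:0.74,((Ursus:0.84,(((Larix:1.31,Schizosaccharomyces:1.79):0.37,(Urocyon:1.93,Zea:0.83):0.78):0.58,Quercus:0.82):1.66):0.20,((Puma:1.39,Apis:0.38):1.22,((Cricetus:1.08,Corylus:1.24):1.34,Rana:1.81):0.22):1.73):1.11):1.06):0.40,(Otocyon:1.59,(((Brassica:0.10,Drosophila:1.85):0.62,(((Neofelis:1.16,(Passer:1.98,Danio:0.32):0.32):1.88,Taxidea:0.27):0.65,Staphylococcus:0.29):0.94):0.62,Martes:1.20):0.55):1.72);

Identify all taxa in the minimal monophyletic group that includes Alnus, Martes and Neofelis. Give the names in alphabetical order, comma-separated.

Acinonyx, Alnus, Apis, Bacillus, Brassica, Callithrix, Capsella, Carpinus, Corylus, Cricetus, Culex, Danio, Drosophila, Larix, Listeria, Martes, Neofelis, Nyctereutes, Otocyon, Papio, Passer, Puma, Quercus, Rana, Schizosaccharomyces, Staphylococcus, Taxidea, Urocyon, Ursus, Zea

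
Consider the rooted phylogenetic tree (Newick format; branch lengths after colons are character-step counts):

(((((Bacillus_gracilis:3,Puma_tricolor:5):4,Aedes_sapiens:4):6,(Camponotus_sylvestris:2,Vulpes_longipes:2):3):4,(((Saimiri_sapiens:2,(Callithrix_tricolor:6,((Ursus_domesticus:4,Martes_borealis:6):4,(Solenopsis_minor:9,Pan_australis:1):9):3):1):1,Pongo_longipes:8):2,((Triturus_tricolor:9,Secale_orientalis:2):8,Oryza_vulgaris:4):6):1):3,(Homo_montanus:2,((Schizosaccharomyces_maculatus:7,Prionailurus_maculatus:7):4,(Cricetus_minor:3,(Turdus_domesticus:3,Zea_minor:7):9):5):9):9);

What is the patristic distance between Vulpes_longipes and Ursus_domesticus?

25

The path runs Vulpes_longipes → … → MRCA → … → Ursus_domesticus; the MRCA is the node subtending ((((Bacillus_gracilis,Puma_tricolor),Aedes_sapiens),(Camponotus_sylvestris,Vulpes_longipes)),(((Saimiri_sapiens,(Callithrix_tricolor,((Ursus_domesticus,Martes_borealis),(Solenopsis_minor,Pan_australis)))),Pongo_longipes),((Triturus_tricolor,Secale_orientalis),Oryza_vulgaris))).
Branch lengths along that path: 2 + 3 + 4 + 1 + 2 + 1 + 1 + 3 + 4 + 4 = 25.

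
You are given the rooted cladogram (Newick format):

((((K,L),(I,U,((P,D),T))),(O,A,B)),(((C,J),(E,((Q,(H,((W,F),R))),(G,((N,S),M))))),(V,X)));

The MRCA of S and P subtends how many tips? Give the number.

24

The MRCA of S and P is the root, so the clade is the entire tree.
That clade contains 24 terminal taxa: A, B, C, D, E, F, G, H, I, J, K, L, M, N, O, P, Q, R, S, T, U, V, W, X.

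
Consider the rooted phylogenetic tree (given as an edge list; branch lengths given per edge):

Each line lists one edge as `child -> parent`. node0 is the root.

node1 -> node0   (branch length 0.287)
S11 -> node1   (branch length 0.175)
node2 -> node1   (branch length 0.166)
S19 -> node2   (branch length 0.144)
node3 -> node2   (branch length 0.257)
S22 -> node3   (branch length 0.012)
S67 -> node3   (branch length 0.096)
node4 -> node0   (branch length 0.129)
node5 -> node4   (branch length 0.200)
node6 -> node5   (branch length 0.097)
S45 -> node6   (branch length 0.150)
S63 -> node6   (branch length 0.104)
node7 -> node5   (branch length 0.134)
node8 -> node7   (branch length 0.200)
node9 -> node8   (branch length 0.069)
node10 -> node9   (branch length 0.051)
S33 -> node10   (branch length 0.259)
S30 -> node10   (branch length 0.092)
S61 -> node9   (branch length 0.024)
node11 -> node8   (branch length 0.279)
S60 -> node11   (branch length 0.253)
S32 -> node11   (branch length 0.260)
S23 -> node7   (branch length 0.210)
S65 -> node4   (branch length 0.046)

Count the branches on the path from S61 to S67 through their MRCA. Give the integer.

The MRCA of S61 and S67 is the root of the tree.
From S61 up to that node: 6 branches. From S67 up to the same node: 4 branches. Total: 6 + 4 = 10.

10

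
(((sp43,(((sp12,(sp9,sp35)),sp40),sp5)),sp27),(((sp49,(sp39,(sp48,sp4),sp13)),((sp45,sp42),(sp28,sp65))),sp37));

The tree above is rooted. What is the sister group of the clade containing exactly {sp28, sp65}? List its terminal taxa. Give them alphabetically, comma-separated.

sp42, sp45

The clade containing exactly {sp28, sp65} attaches to the tree at the node subtending ((sp45,sp42),(sp28,sp65)).
The other lineage descending from that same node — the sister group — is (sp45,sp42); its 2 tips in alphabetical order are the answer.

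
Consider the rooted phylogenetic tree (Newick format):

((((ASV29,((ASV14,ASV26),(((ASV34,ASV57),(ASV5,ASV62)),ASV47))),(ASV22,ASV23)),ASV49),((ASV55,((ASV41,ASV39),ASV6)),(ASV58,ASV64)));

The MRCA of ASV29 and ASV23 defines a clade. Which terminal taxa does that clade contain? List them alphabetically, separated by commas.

ASV14, ASV22, ASV23, ASV26, ASV29, ASV34, ASV47, ASV5, ASV57, ASV62

Tracing ASV29: it sits inside (ASV29,((ASV14,ASV26),(((ASV34,ASV57),(ASV5,ASV62)),ASV47))).
Tracing ASV23: it sits inside (ASV22,ASV23).
The smallest clade enclosing both is ((ASV29,((ASV14,ASV26),(((ASV34,ASV57),(ASV5,ASV62)),ASV47))),(ASV22,ASV23)); the answer is its 10 terminal taxa in alphabetical order.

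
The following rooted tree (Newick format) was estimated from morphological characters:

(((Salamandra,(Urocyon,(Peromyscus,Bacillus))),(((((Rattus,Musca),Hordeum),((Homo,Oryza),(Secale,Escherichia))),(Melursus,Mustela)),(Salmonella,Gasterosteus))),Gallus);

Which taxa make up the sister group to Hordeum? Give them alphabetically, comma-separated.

Musca, Rattus

Hordeum attaches to the tree at the node subtending ((Rattus,Musca),Hordeum).
The other lineage descending from that same node — the sister group — is (Rattus,Musca); its 2 tips in alphabetical order are the answer.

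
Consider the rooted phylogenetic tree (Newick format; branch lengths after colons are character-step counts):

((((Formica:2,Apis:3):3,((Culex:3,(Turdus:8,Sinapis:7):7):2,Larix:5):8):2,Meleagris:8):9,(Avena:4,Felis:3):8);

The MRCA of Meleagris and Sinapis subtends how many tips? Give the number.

The MRCA of Meleagris and Sinapis is the node subtending (((Formica,Apis),((Culex,(Turdus,Sinapis)),Larix)),Meleagris).
That clade contains 7 terminal taxa: Apis, Culex, Formica, Larix, Meleagris, Sinapis, Turdus.

7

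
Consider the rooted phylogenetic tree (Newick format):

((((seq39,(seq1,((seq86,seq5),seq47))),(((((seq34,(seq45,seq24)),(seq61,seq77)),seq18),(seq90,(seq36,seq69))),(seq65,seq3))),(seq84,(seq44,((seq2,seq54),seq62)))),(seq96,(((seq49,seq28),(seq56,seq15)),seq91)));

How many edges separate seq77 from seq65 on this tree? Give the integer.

7

The MRCA of seq77 and seq65 is the node subtending (((((seq34,(seq45,seq24)),(seq61,seq77)),seq18),(seq90,(seq36,seq69))),(seq65,seq3)).
From seq77 up to that node: 5 branches. From seq65 up to the same node: 2 branches. Total: 5 + 2 = 7.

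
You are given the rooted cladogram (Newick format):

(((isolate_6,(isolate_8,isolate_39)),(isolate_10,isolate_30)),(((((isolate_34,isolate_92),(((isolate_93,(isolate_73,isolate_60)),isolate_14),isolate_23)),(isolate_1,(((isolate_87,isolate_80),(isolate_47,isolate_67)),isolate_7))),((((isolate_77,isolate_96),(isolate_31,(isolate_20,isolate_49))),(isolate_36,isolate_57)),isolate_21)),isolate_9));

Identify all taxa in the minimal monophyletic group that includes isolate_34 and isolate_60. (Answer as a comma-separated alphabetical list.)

Tracing isolate_34: it sits inside (isolate_34,isolate_92).
Tracing isolate_60: it sits inside (isolate_73,isolate_60).
The smallest clade enclosing both is ((isolate_34,isolate_92),(((isolate_93,(isolate_73,isolate_60)),isolate_14),isolate_23)); the answer is its 7 terminal taxa in alphabetical order.

isolate_14, isolate_23, isolate_34, isolate_60, isolate_73, isolate_92, isolate_93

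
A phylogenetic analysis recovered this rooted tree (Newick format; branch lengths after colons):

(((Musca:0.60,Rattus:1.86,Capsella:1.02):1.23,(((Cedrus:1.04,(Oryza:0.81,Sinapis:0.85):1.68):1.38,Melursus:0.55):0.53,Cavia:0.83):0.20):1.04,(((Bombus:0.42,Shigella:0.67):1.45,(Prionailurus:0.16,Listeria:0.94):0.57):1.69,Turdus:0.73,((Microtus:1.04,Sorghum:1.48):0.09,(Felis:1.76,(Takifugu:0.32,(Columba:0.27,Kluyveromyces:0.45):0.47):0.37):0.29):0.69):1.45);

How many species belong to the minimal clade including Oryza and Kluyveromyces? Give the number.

19

The MRCA of Oryza and Kluyveromyces is the root, so the clade is the entire tree.
That clade contains 19 terminal taxa: Bombus, Capsella, Cavia, Cedrus, Columba, Felis, Kluyveromyces, Listeria, Melursus, Microtus, Musca, Oryza, Prionailurus, Rattus, Shigella, Sinapis, Sorghum, Takifugu, Turdus.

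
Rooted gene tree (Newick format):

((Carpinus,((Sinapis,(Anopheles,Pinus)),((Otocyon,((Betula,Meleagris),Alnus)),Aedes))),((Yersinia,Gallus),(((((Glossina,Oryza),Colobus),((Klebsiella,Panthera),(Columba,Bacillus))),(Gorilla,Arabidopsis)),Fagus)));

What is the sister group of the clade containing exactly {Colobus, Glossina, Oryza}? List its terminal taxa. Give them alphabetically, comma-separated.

The clade containing exactly {Colobus, Glossina, Oryza} attaches to the tree at the node subtending (((Glossina,Oryza),Colobus),((Klebsiella,Panthera),(Columba,Bacillus))).
The other lineage descending from that same node — the sister group — is ((Klebsiella,Panthera),(Columba,Bacillus)); its 4 tips in alphabetical order are the answer.

Bacillus, Columba, Klebsiella, Panthera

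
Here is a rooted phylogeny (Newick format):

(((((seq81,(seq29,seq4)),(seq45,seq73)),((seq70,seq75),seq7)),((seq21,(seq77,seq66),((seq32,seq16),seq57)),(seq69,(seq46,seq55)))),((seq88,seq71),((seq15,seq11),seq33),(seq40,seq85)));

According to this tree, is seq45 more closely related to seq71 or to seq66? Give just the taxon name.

The MRCA of seq45 and seq66 subtends ((((seq81,(seq29,seq4)),(seq45,seq73)),((seq70,seq75),seq7)),((seq21,(seq77,seq66),((seq32,seq16),seq57)),(seq69,(seq46,seq55)))) (17 taxa).
The MRCA of seq45 and seq71 is the root, subtending the entire tree (24 taxa).
The first is nested inside the second, so seq45 shares a more recent common ancestor with seq66.

seq66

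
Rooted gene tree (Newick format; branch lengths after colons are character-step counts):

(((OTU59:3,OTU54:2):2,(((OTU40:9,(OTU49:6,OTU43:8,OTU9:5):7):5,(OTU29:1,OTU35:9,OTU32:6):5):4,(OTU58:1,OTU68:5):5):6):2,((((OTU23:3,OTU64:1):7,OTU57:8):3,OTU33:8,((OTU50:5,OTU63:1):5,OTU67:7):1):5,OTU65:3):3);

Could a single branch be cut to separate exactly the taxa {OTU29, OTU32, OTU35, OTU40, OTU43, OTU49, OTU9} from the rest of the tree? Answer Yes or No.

The most recent common ancestor of these taxa subtends ((OTU40,(OTU49,OTU43,OTU9)),(OTU29,OTU35,OTU32)).
That clade has exactly 7 tips — every listed taxon and nothing else — so the group is monophyletic.

Yes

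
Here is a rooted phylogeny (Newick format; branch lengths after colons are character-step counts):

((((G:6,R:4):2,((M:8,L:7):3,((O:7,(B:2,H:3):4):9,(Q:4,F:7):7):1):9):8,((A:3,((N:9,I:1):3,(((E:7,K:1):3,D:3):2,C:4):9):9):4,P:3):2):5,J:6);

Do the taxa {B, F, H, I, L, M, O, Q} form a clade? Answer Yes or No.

The MRCA of the listed taxa subtends (((G,R),((M,L),((O,(B,H)),(Q,F)))),((A,((N,I),(((E,K),D),C))),P)).
That clade also contains A, C, D, E, G, K, N, P, R, which are not in the proposed group, so the group is not monophyletic.

No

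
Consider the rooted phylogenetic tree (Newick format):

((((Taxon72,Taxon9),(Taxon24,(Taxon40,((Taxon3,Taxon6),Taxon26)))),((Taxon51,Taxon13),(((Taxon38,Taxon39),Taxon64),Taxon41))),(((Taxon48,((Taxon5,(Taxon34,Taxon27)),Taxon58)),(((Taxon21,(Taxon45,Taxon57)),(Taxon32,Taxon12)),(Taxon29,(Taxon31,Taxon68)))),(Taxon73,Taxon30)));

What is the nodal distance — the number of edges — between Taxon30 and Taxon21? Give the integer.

The MRCA of Taxon30 and Taxon21 is the node subtending (((Taxon48,((Taxon5,(Taxon34,Taxon27)),Taxon58)),(((Taxon21,(Taxon45,Taxon57)),(Taxon32,Taxon12)),(Taxon29,(Taxon31,Taxon68)))),(Taxon73,Taxon30)).
From Taxon30 up to that node: 2 branches. From Taxon21 up to the same node: 5 branches. Total: 2 + 5 = 7.

7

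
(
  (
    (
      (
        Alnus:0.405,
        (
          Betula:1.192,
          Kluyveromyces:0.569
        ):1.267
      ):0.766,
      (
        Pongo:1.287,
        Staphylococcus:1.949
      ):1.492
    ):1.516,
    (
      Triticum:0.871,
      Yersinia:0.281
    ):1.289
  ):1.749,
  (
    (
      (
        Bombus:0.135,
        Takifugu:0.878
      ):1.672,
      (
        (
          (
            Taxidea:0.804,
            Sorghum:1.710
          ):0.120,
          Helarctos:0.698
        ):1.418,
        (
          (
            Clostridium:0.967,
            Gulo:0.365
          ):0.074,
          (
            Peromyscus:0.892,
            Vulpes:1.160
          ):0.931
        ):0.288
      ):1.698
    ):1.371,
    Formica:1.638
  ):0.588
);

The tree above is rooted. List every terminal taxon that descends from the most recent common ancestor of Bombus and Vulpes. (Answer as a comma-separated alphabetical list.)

Bombus, Clostridium, Gulo, Helarctos, Peromyscus, Sorghum, Takifugu, Taxidea, Vulpes

Tracing Bombus: it sits inside (Bombus,Takifugu).
Tracing Vulpes: it sits inside (Peromyscus,Vulpes).
The smallest clade enclosing both is ((Bombus,Takifugu),(((Taxidea,Sorghum),Helarctos),((Clostridium,Gulo),(Peromyscus,Vulpes)))); the answer is its 9 terminal taxa in alphabetical order.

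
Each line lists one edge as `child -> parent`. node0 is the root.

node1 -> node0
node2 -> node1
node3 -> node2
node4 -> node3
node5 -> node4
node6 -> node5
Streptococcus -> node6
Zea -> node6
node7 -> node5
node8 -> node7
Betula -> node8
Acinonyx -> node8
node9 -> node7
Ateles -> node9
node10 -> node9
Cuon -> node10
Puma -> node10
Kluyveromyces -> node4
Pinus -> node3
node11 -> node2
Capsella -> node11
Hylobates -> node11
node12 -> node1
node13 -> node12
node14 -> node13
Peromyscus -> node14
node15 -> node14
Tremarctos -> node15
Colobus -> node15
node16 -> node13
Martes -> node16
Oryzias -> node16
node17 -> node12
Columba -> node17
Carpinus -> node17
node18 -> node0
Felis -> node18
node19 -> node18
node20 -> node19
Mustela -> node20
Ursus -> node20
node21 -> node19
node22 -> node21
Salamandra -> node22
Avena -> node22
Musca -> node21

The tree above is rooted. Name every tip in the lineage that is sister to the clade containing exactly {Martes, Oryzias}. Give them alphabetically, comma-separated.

Colobus, Peromyscus, Tremarctos

The clade containing exactly {Martes, Oryzias} attaches to the tree at the node subtending ((Peromyscus,(Tremarctos,Colobus)),(Martes,Oryzias)).
The other lineage descending from that same node — the sister group — is (Peromyscus,(Tremarctos,Colobus)); its 3 tips in alphabetical order are the answer.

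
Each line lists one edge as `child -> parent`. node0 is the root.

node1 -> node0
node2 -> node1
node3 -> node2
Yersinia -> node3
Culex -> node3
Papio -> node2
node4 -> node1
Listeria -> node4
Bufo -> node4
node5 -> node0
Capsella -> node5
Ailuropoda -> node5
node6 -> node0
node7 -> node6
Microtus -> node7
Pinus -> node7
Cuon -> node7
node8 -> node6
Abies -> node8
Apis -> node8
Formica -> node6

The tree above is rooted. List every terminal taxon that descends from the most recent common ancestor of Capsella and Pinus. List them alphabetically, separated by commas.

Abies, Ailuropoda, Apis, Bufo, Capsella, Culex, Cuon, Formica, Listeria, Microtus, Papio, Pinus, Yersinia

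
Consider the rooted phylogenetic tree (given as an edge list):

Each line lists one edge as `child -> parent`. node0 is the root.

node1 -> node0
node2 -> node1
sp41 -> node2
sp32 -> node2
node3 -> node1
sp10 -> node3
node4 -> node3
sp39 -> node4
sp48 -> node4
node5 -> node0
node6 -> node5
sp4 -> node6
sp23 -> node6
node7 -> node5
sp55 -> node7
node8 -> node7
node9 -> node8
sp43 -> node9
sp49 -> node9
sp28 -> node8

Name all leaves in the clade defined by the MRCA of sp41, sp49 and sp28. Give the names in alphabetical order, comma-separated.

Tracing sp41: it sits inside (sp41,sp32).
Tracing sp49: it sits inside (sp43,sp49).
Tracing sp28: it sits inside ((sp43,sp49),sp28).
The smallest clade enclosing all 3 is the whole tree (their MRCA is the root), so the answer is all 11 tips in alphabetical order.

sp10, sp23, sp28, sp32, sp39, sp4, sp41, sp43, sp48, sp49, sp55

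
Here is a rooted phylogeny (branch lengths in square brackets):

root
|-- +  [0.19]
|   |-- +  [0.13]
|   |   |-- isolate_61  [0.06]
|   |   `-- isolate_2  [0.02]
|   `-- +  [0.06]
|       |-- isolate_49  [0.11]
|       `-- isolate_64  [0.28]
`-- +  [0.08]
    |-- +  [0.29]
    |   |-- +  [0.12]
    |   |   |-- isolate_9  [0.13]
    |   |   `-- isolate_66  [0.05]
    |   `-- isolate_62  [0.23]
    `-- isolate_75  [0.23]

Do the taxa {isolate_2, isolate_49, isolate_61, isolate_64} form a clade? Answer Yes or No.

Yes

The most recent common ancestor of these taxa subtends ((isolate_61,isolate_2),(isolate_49,isolate_64)).
That clade has exactly 4 tips — every listed taxon and nothing else — so the group is monophyletic.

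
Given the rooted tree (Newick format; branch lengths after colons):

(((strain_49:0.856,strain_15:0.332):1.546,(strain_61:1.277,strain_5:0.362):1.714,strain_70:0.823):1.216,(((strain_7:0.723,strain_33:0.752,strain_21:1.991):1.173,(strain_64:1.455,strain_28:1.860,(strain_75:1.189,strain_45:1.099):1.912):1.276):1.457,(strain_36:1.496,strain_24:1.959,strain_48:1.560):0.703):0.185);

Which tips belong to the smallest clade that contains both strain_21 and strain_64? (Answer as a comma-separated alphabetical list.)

Tracing strain_21: it sits inside (strain_7,strain_33,strain_21).
Tracing strain_64: it sits inside (strain_64,strain_28,(strain_75,strain_45)).
The smallest clade enclosing both is ((strain_7,strain_33,strain_21),(strain_64,strain_28,(strain_75,strain_45))); the answer is its 7 terminal taxa in alphabetical order.

strain_21, strain_28, strain_33, strain_45, strain_64, strain_7, strain_75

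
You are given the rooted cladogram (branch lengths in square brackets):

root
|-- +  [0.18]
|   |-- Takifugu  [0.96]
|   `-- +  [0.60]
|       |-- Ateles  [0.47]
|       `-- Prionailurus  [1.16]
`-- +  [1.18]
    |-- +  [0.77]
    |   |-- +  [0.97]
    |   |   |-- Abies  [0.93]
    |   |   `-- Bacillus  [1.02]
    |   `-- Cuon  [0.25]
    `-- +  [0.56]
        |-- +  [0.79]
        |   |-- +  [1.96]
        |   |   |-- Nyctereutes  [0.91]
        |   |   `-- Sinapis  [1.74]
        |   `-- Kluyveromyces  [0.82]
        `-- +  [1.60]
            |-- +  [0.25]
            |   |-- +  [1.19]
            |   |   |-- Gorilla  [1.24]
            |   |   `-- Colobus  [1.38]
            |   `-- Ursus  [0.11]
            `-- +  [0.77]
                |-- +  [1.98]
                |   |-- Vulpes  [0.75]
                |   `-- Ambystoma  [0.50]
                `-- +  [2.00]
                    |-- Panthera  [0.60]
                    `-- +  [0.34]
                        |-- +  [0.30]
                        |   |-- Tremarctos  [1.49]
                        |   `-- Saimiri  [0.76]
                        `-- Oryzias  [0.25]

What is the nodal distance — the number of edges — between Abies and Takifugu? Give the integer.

The MRCA of Abies and Takifugu is the root of the tree.
From Abies up to that node: 4 branches. From Takifugu up to the same node: 2 branches. Total: 4 + 2 = 6.

6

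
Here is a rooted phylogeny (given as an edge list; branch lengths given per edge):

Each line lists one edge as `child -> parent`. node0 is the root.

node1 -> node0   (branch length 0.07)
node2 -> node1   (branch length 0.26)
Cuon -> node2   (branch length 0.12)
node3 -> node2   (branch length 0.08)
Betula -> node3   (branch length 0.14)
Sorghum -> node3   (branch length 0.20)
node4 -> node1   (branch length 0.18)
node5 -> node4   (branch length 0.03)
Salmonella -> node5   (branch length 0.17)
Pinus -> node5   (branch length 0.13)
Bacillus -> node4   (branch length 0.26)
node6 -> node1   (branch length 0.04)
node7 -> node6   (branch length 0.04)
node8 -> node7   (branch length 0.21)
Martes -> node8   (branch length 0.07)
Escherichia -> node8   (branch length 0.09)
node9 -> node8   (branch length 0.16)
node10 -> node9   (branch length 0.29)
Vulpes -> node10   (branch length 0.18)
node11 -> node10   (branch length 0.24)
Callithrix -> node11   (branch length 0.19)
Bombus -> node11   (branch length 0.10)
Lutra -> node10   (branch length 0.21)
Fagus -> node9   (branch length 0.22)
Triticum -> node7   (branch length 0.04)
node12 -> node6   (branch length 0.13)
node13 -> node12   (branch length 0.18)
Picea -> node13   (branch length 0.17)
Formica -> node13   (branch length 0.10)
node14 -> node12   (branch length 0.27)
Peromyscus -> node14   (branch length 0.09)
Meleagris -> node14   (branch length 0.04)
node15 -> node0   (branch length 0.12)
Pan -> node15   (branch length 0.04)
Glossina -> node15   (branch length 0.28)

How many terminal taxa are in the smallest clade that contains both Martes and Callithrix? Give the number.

The MRCA of Martes and Callithrix is the node subtending (Martes,Escherichia,((Vulpes,(Callithrix,Bombus),Lutra),Fagus)).
That clade contains 7 terminal taxa: Bombus, Callithrix, Escherichia, Fagus, Lutra, Martes, Vulpes.

7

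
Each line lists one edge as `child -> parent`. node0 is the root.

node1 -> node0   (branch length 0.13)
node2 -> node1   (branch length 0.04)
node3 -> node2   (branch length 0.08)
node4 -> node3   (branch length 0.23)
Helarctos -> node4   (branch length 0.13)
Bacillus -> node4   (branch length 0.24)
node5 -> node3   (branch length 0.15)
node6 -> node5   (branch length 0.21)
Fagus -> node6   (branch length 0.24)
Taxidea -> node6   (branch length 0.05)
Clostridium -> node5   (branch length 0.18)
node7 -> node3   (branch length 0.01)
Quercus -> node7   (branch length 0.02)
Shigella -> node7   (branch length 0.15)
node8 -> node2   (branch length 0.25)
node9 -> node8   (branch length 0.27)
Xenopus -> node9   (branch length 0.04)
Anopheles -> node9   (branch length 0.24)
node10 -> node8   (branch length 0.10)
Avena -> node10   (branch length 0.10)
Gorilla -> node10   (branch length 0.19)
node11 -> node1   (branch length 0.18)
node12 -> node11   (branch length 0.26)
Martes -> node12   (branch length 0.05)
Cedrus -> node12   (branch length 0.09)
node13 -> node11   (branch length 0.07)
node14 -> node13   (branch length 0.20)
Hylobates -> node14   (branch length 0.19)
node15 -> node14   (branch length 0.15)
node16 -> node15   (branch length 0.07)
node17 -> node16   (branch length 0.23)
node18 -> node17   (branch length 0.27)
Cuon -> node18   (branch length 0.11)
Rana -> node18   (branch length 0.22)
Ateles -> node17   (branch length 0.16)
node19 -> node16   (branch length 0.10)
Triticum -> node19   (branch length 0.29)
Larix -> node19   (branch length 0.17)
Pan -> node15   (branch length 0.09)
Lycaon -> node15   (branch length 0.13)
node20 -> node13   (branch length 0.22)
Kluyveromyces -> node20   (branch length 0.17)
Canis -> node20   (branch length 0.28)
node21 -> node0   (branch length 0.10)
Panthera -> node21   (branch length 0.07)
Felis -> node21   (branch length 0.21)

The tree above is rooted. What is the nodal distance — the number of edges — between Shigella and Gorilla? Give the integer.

6

The MRCA of Shigella and Gorilla is the node subtending (((Helarctos,Bacillus),((Fagus,Taxidea),Clostridium),(Quercus,Shigella)),((Xenopus,Anopheles),(Avena,Gorilla))).
From Shigella up to that node: 3 branches. From Gorilla up to the same node: 3 branches. Total: 3 + 3 = 6.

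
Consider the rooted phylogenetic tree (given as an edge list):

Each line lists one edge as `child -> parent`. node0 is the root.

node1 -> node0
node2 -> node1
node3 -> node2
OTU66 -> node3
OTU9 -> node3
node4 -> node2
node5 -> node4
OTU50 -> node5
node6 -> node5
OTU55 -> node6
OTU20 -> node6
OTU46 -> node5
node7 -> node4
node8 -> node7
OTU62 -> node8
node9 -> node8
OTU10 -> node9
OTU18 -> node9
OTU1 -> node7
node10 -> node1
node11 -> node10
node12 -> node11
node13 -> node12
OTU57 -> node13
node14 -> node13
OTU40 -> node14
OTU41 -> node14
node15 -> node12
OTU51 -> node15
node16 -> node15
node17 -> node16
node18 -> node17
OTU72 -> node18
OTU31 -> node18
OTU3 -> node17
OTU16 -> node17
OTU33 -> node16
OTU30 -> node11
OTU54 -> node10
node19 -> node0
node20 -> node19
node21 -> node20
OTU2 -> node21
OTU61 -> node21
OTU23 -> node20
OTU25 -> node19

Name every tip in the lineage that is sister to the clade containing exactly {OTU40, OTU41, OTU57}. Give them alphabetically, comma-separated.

OTU16, OTU3, OTU31, OTU33, OTU51, OTU72

The clade containing exactly {OTU40, OTU41, OTU57} attaches to the tree at the node subtending ((OTU57,(OTU40,OTU41)),(OTU51,(((OTU72,OTU31),OTU3,OTU16),OTU33))).
The other lineage descending from that same node — the sister group — is (OTU51,(((OTU72,OTU31),OTU3,OTU16),OTU33)); its 6 tips in alphabetical order are the answer.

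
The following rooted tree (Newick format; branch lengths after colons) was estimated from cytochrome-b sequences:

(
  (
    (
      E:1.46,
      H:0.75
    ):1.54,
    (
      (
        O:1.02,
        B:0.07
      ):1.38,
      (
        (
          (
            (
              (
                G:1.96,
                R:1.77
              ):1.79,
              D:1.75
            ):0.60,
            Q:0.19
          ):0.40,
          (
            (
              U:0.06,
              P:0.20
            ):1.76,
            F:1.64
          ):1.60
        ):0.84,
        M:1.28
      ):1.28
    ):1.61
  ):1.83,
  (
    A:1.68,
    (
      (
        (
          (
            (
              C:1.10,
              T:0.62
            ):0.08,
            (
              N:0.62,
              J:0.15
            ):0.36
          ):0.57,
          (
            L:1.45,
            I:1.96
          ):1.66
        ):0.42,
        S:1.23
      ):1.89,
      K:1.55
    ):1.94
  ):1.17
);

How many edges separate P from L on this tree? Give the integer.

The MRCA of P and L is the root of the tree.
From P up to that node: 7 branches. From L up to the same node: 6 branches. Total: 7 + 6 = 13.

13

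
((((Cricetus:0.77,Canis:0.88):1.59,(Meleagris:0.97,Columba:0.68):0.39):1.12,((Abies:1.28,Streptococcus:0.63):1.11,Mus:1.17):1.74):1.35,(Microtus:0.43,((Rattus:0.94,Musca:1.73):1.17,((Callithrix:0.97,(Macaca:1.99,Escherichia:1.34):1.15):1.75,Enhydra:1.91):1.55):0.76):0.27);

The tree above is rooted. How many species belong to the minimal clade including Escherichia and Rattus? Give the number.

The MRCA of Escherichia and Rattus is the node subtending ((Rattus,Musca),((Callithrix,(Macaca,Escherichia)),Enhydra)).
That clade contains 6 terminal taxa: Callithrix, Enhydra, Escherichia, Macaca, Musca, Rattus.

6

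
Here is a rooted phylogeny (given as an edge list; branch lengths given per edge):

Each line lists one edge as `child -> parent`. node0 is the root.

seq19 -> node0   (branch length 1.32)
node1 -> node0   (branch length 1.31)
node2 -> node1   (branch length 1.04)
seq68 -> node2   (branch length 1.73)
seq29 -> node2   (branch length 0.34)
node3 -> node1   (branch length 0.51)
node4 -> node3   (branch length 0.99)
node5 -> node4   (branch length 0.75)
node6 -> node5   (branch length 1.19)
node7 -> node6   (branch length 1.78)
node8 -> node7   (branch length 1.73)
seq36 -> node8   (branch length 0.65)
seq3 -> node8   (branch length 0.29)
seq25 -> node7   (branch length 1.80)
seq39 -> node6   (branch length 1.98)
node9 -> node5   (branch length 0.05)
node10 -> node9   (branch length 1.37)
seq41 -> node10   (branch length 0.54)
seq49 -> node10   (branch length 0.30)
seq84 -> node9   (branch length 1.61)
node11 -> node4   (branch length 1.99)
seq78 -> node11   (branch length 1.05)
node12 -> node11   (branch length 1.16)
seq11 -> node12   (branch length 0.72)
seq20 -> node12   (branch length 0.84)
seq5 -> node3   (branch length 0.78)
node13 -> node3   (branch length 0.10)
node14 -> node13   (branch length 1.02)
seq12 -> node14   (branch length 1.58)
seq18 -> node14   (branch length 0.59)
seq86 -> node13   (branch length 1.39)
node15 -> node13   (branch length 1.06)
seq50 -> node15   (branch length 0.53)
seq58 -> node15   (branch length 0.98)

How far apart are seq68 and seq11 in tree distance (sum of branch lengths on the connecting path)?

8.14

The path runs seq68 → … → MRCA → … → seq11; the MRCA is the node subtending ((seq68,seq29),((((((seq36,seq3),seq25),seq39),((seq41,seq49),seq84)),(seq78,(seq11,seq20))),seq5,((seq12,seq18),seq86,(seq50,seq58)))).
Branch lengths along that path: 1.73 + 1.04 + 0.51 + 0.99 + 1.99 + 1.16 + 0.72 = 8.14.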